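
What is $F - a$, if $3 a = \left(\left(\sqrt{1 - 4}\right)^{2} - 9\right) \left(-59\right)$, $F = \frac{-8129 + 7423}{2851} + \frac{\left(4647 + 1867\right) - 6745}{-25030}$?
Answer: $- \frac{16858097679}{71360530} \approx -236.24$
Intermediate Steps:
$F = - \frac{17012599}{71360530}$ ($F = \left(-706\right) \frac{1}{2851} + \left(6514 - 6745\right) \left(- \frac{1}{25030}\right) = - \frac{706}{2851} - - \frac{231}{25030} = - \frac{706}{2851} + \frac{231}{25030} = - \frac{17012599}{71360530} \approx -0.2384$)
$a = 236$ ($a = \frac{\left(\left(\sqrt{1 - 4}\right)^{2} - 9\right) \left(-59\right)}{3} = \frac{\left(\left(\sqrt{-3}\right)^{2} - 9\right) \left(-59\right)}{3} = \frac{\left(\left(i \sqrt{3}\right)^{2} - 9\right) \left(-59\right)}{3} = \frac{\left(-3 - 9\right) \left(-59\right)}{3} = \frac{\left(-12\right) \left(-59\right)}{3} = \frac{1}{3} \cdot 708 = 236$)
$F - a = - \frac{17012599}{71360530} - 236 = - \frac{16858097679}{71360530}$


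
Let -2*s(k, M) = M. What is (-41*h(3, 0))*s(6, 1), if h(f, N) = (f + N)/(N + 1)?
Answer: 123/2 ≈ 61.500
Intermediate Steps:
s(k, M) = -M/2
h(f, N) = (N + f)/(1 + N)
(-41*h(3, 0))*s(6, 1) = (-41*(0 + 3)/(1 + 0))*(-½*1) = -41*3/1*(-½) = -41*3*(-½) = -123*(-½) = 123/2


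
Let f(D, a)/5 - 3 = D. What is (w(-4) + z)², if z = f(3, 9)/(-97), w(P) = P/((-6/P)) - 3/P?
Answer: 6713281/1354896 ≈ 4.9548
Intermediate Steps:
f(D, a) = 15 + 5*D
w(P) = -3/P - P²/6 (w(P) = P*(-P/6) - 3/P = -P²/6 - 3/P = -3/P - P²/6)
z = -30/97 (z = (15 + 5*3)/(-97) = (15 + 15)*(-1/97) = 30*(-1/97) = -30/97 ≈ -0.30928)
(w(-4) + z)² = ((⅙)*(-18 - 1*(-4)³)/(-4) - 30/97)² = ((⅙)*(-¼)*(-18 - 1*(-64)) - 30/97)² = ((⅙)*(-¼)*(-18 + 64) - 30/97)² = ((⅙)*(-¼)*46 - 30/97)² = (-23/12 - 30/97)² = (-2591/1164)² = 6713281/1354896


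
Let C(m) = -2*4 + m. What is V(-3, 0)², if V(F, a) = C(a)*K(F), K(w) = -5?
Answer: 1600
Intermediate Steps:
C(m) = -8 + m
V(F, a) = 40 - 5*a (V(F, a) = (-8 + a)*(-5) = 40 - 5*a)
V(-3, 0)² = (40 - 5*0)² = (40 + 0)² = 40² = 1600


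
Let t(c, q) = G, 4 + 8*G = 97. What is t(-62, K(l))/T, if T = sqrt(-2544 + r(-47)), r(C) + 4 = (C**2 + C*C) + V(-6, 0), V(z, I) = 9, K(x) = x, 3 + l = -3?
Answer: 93*sqrt(1879)/15032 ≈ 0.26818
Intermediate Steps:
l = -6 (l = -3 - 3 = -6)
G = 93/8 (G = -1/2 + (1/8)*97 = -1/2 + 97/8 = 93/8 ≈ 11.625)
r(C) = 5 + 2*C**2 (r(C) = -4 + ((C**2 + C*C) + 9) = -4 + ((C**2 + C**2) + 9) = -4 + (2*C**2 + 9) = -4 + (9 + 2*C**2) = 5 + 2*C**2)
t(c, q) = 93/8
T = sqrt(1879) (T = sqrt(-2544 + (5 + 2*(-47)**2)) = sqrt(-2544 + (5 + 2*2209)) = sqrt(-2544 + (5 + 4418)) = sqrt(-2544 + 4423) = sqrt(1879) ≈ 43.347)
t(-62, K(l))/T = 93/(8*(sqrt(1879))) = 93*(sqrt(1879)/1879)/8 = 93*sqrt(1879)/15032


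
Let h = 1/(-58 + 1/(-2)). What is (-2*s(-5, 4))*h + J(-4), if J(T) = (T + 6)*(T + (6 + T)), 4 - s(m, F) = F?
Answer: -4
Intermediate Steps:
s(m, F) = 4 - F
J(T) = (6 + T)*(6 + 2*T)
h = -2/117 (h = 1/(-58 - 1/2) = 1/(-117/2) = -2/117 ≈ -0.017094)
(-2*s(-5, 4))*h + J(-4) = -2*(4 - 1*4)*(-2/117) + (36 + 2*(-4)**2 + 18*(-4)) = -2*(4 - 4)*(-2/117) + (36 + 2*16 - 72) = -2*0*(-2/117) + (36 + 32 - 72) = 0*(-2/117) - 4 = 0 - 4 = -4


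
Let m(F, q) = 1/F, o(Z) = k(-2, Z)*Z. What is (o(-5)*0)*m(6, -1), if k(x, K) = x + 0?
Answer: 0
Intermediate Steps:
k(x, K) = x
o(Z) = -2*Z
(o(-5)*0)*m(6, -1) = (-2*(-5)*0)/6 = (10*0)*(⅙) = 0*(⅙) = 0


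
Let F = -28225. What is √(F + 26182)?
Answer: 3*I*√227 ≈ 45.2*I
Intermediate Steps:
√(F + 26182) = √(-28225 + 26182) = √(-2043) = 3*I*√227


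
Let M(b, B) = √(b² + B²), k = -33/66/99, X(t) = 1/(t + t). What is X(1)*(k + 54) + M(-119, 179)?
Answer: 10691/396 + √46202 ≈ 241.94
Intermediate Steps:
X(t) = 1/(2*t)
k = -1/198 (k = -33*1/66*(1/99) = -½*1/99 = -1/198 ≈ -0.0050505)
M(b, B) = √(B² + b²)
X(1)*(k + 54) + M(-119, 179) = ((½)/1)*(-1/198 + 54) + √(179² + (-119)²) = ((½)*1)*(10691/198) + √(32041 + 14161) = (½)*(10691/198) + √46202 = 10691/396 + √46202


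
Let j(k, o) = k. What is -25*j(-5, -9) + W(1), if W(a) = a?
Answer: 126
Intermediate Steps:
-25*j(-5, -9) + W(1) = -25*(-5) + 1 = 125 + 1 = 126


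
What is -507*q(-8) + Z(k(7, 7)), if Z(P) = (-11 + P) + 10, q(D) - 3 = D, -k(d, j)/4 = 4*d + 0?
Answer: 2422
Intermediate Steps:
k(d, j) = -16*d (k(d, j) = -4*(4*d + 0) = -16*d)
q(D) = 3 + D
Z(P) = -1 + P
-507*q(-8) + Z(k(7, 7)) = -507*(3 - 8) + (-1 - 16*7) = -507*(-5) + (-1 - 112) = 2535 - 113 = 2422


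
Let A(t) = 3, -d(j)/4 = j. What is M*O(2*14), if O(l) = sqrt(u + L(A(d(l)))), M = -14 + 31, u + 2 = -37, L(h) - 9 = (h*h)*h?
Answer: 17*I*sqrt(3) ≈ 29.445*I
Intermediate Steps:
d(j) = -4*j
L(h) = 9 + h**3 (L(h) = 9 + (h*h)*h = 9 + h**2*h = 9 + h**3)
u = -39 (u = -2 - 37 = -39)
M = 17
O(l) = I*sqrt(3) (O(l) = sqrt(-39 + (9 + 3**3)) = sqrt(-39 + (9 + 27)) = sqrt(-39 + 36) = sqrt(-3) = I*sqrt(3))
M*O(2*14) = 17*(I*sqrt(3)) = 17*I*sqrt(3)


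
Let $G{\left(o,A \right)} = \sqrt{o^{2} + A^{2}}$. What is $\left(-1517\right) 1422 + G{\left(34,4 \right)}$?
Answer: $-2157174 + 2 \sqrt{293} \approx -2.1571 \cdot 10^{6}$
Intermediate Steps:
$G{\left(o,A \right)} = \sqrt{A^{2} + o^{2}}$
$\left(-1517\right) 1422 + G{\left(34,4 \right)} = \left(-1517\right) 1422 + \sqrt{4^{2} + 34^{2}} = -2157174 + \sqrt{16 + 1156} = -2157174 + \sqrt{1172} = -2157174 + 2 \sqrt{293}$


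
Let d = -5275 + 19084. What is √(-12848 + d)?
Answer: 31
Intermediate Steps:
d = 13809
√(-12848 + d) = √(-12848 + 13809) = √961 = 31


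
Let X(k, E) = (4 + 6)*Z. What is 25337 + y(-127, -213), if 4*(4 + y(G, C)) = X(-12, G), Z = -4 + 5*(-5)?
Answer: 50521/2 ≈ 25261.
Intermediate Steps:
Z = -29 (Z = -4 - 25 = -29)
X(k, E) = -290 (X(k, E) = (4 + 6)*(-29) = 10*(-29) = -290)
y(G, C) = -153/2 (y(G, C) = -4 + (¼)*(-290) = -4 - 145/2 = -153/2)
25337 + y(-127, -213) = 25337 - 153/2 = 50521/2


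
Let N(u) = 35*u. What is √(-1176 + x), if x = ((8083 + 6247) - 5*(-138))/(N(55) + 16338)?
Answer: 2*I*√97991350121/18263 ≈ 34.281*I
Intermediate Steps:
x = 15020/18263 (x = ((8083 + 6247) - 5*(-138))/(35*55 + 16338) = (14330 + 690)/(1925 + 16338) = 15020/18263 ≈ 0.82243)
√(-1176 + x) = √(-1176 + 15020/18263) = √(-21462268/18263) = 2*I*√97991350121/18263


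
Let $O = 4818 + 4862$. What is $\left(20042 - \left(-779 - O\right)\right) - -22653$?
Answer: $53154$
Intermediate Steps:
$O = 9680$
$\left(20042 - \left(-779 - O\right)\right) - -22653 = \left(20042 - \left(-779 - 9680\right)\right) - -22653 = \left(20042 - \left(-779 - 9680\right)\right) + 22653 = \left(20042 - -10459\right) + 22653 = \left(20042 + 10459\right) + 22653 = 30501 + 22653 = 53154$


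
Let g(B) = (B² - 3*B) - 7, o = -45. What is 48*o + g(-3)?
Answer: -2149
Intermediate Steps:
g(B) = -7 + B² - 3*B
48*o + g(-3) = 48*(-45) + (-7 + (-3)² - 3*(-3)) = -2160 + (-7 + 9 + 9) = -2160 + 11 = -2149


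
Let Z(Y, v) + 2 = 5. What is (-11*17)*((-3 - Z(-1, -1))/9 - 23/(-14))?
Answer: -7667/42 ≈ -182.55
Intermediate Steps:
Z(Y, v) = 3 (Z(Y, v) = -2 + 5 = 3)
(-11*17)*((-3 - Z(-1, -1))/9 - 23/(-14)) = (-11*17)*((-3 - 1*3)/9 - 23/(-14)) = -187*((-3 - 3)*(⅑) - 23*(-1/14)) = -187*(-6*⅑ + 23/14) = -187*(-⅔ + 23/14) = -187*41/42 = -7667/42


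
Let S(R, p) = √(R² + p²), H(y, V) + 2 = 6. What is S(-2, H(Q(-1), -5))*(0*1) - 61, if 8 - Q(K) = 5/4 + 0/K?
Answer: -61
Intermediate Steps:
Q(K) = 27/4 (Q(K) = 8 - (5/4 + 0/K) = 8 - (5*(¼) + 0) = 8 - (5/4 + 0) = 8 - 1*5/4 = 8 - 5/4 = 27/4)
H(y, V) = 4 (H(y, V) = -2 + 6 = 4)
S(-2, H(Q(-1), -5))*(0*1) - 61 = √((-2)² + 4²)*(0*1) - 61 = √(4 + 16)*0 - 61 = √20*0 - 61 = (2*√5)*0 - 61 = 0 - 61 = -61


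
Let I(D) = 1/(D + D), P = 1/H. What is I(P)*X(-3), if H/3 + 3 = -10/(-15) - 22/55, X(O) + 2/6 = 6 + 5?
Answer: -656/15 ≈ -43.733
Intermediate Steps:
X(O) = 32/3 (X(O) = -1/3 + (6 + 5) = -1/3 + 11 = 32/3)
H = -41/5 (H = -9 + 3*(-10/(-15) - 22/55) = -9 + 3*(-10*(-1/15) - 22*1/55) = -9 + 3*(2/3 - 2/5) = -9 + 3*(4/15) = -9 + 4/5 = -41/5 ≈ -8.2000)
P = -5/41 (P = 1/(-41/5) = -5/41 ≈ -0.12195)
I(D) = 1/(2*D)
I(P)*X(-3) = (1/(2*(-5/41)))*(32/3) = ((1/2)*(-41/5))*(32/3) = -41/10*32/3 = -656/15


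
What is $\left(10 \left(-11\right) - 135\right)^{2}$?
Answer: $60025$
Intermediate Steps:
$\left(10 \left(-11\right) - 135\right)^{2} = \left(-110 - 135\right)^{2} = \left(-245\right)^{2} = 60025$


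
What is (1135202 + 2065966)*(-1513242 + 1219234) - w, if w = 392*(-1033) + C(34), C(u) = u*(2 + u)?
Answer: -941168597632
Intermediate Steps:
w = -403712 (w = 392*(-1033) + 34*(2 + 34) = -404936 + 34*36 = -404936 + 1224 = -403712)
(1135202 + 2065966)*(-1513242 + 1219234) - w = (1135202 + 2065966)*(-1513242 + 1219234) - 1*(-403712) = 3201168*(-294008) + 403712 = -941169001344 + 403712 = -941168597632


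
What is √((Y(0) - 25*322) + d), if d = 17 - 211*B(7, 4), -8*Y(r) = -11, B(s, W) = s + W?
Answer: I*√165642/4 ≈ 101.75*I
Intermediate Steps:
B(s, W) = W + s
Y(r) = 11/8 (Y(r) = -⅛*(-11) = 11/8)
d = -2304 (d = 17 - 211*(4 + 7) = 17 - 211*11 = 17 - 2321 = -2304)
√((Y(0) - 25*322) + d) = √((11/8 - 25*322) - 2304) = √((11/8 - 8050) - 2304) = √(-64389/8 - 2304) = √(-82821/8) = I*√165642/4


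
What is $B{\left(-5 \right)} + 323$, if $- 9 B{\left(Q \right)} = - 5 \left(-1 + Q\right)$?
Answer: $\frac{959}{3} \approx 319.67$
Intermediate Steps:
$B{\left(Q \right)} = - \frac{5}{9} + \frac{5 Q}{9}$ ($B{\left(Q \right)} = - \frac{\left(-5\right) \left(-1 + Q\right)}{9} = - \frac{5 - 5 Q}{9} = - \frac{5}{9} + \frac{5 Q}{9}$)
$B{\left(-5 \right)} + 323 = \left(- \frac{5}{9} + \frac{5}{9} \left(-5\right)\right) + 323 = \left(- \frac{5}{9} - \frac{25}{9}\right) + 323 = - \frac{10}{3} + 323 = \frac{959}{3}$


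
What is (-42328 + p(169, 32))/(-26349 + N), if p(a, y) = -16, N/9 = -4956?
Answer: 632/1059 ≈ 0.59679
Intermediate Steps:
N = -44604 (N = 9*(-4956) = -44604)
(-42328 + p(169, 32))/(-26349 + N) = (-42328 - 16)/(-26349 - 44604) = -42344/(-70953) = -42344*(-1/70953) = 632/1059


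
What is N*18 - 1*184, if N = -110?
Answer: -2164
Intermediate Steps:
N*18 - 1*184 = -110*18 - 1*184 = -1980 - 184 = -2164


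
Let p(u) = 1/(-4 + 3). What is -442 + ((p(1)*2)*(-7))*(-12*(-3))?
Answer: 62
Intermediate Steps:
p(u) = -1 (p(u) = 1/(-1) = -1)
-442 + ((p(1)*2)*(-7))*(-12*(-3)) = -442 + (-1*2*(-7))*(-12*(-3)) = -442 + (-2*(-7))*(-1*(-36)) = -442 + 14*36 = -442 + 504 = 62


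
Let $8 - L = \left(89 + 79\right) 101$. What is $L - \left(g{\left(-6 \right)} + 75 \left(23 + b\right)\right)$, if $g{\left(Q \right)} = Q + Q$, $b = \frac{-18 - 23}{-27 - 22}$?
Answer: $- \frac{918052}{49} \approx -18736.0$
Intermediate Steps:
$b = \frac{41}{49}$ ($b = - \frac{41}{-49} = \left(-41\right) \left(- \frac{1}{49}\right) = \frac{41}{49} \approx 0.83673$)
$L = -16960$ ($L = 8 - \left(89 + 79\right) 101 = 8 - 168 \cdot 101 = 8 - 16968 = -16960$)
$g{\left(Q \right)} = 2 Q$
$L - \left(g{\left(-6 \right)} + 75 \left(23 + b\right)\right) = -16960 - \left(2 \left(-6\right) + 75 \left(23 + \frac{41}{49}\right)\right) = -16960 - \left(-12 + 75 \cdot \frac{1168}{49}\right) = -16960 - \left(-12 + \frac{87600}{49}\right) = -16960 - \frac{87012}{49} = - \frac{918052}{49}$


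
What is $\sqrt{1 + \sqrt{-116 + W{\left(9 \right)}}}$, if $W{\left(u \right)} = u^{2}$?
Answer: $\sqrt{1 + i \sqrt{35}} \approx 1.8708 + 1.5811 i$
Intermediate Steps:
$\sqrt{1 + \sqrt{-116 + W{\left(9 \right)}}} = \sqrt{1 + \sqrt{-116 + 9^{2}}} = \sqrt{1 + \sqrt{-116 + 81}} = \sqrt{1 + \sqrt{-35}} = \sqrt{1 + i \sqrt{35}}$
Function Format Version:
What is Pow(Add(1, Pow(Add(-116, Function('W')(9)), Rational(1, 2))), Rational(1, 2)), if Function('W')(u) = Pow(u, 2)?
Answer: Pow(Add(1, Mul(I, Pow(35, Rational(1, 2)))), Rational(1, 2)) ≈ Add(1.8708, Mul(1.5811, I))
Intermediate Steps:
Pow(Add(1, Pow(Add(-116, Function('W')(9)), Rational(1, 2))), Rational(1, 2)) = Pow(Add(1, Pow(Add(-116, Pow(9, 2)), Rational(1, 2))), Rational(1, 2)) = Pow(Add(1, Pow(Add(-116, 81), Rational(1, 2))), Rational(1, 2)) = Pow(Add(1, Pow(-35, Rational(1, 2))), Rational(1, 2)) = Pow(Add(1, Mul(I, Pow(35, Rational(1, 2)))), Rational(1, 2))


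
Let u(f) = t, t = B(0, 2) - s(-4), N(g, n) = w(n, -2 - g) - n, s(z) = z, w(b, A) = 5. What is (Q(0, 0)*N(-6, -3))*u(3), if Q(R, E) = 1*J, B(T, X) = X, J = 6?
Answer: 288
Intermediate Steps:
N(g, n) = 5 - n
Q(R, E) = 6 (Q(R, E) = 1*6 = 6)
t = 6 (t = 2 - 1*(-4) = 2 + 4 = 6)
u(f) = 6
(Q(0, 0)*N(-6, -3))*u(3) = (6*(5 - 1*(-3)))*6 = (6*(5 + 3))*6 = (6*8)*6 = 48*6 = 288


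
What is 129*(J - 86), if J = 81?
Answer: -645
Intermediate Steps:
129*(J - 86) = 129*(81 - 86) = 129*(-5) = -645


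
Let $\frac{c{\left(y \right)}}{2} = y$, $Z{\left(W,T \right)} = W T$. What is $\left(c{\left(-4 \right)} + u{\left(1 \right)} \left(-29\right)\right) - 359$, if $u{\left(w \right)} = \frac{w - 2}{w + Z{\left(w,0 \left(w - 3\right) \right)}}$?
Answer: $-338$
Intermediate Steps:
$Z{\left(W,T \right)} = T W$
$c{\left(y \right)} = 2 y$
$u{\left(w \right)} = \frac{-2 + w}{w}$ ($u{\left(w \right)} = \frac{w - 2}{w + 0 \left(w - 3\right) w} = \frac{-2 + w}{w + 0 \left(-3 + w\right) w} = \frac{-2 + w}{w + 0 w} = \frac{-2 + w}{w + 0} = \frac{-2 + w}{w}$)
$\left(c{\left(-4 \right)} + u{\left(1 \right)} \left(-29\right)\right) - 359 = \left(2 \left(-4\right) + \frac{-2 + 1}{1} \left(-29\right)\right) - 359 = \left(-8 + 1 \left(-1\right) \left(-29\right)\right) - 359 = \left(-8 - -29\right) - 359 = \left(-8 + 29\right) - 359 = 21 - 359 = -338$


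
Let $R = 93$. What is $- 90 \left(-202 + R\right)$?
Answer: $9810$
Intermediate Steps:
$- 90 \left(-202 + R\right) = - 90 \left(-202 + 93\right) = \left(-90\right) \left(-109\right) = 9810$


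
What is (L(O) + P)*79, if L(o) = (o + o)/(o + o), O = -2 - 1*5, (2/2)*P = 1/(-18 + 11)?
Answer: 474/7 ≈ 67.714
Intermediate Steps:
P = -⅐ (P = 1/(-18 + 11) = 1/(-7) = -⅐ ≈ -0.14286)
O = -7 (O = -2 - 5 = -7)
L(o) = 1 (L(o) = (2*o)/((2*o)) = (2*o)*(1/(2*o)) = 1)
(L(O) + P)*79 = (1 - ⅐)*79 = (6/7)*79 = 474/7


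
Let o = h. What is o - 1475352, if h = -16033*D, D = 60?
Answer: -2437332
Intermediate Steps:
h = -961980 (h = -16033*60 = -961980)
o = -961980
o - 1475352 = -961980 - 1475352 = -2437332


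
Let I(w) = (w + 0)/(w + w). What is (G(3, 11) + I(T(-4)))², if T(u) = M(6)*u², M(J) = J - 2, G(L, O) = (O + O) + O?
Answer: 4489/4 ≈ 1122.3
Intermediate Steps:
G(L, O) = 3*O (G(L, O) = 2*O + O = 3*O)
M(J) = -2 + J
T(u) = 4*u² (T(u) = (-2 + 6)*u² = 4*u²)
I(w) = ½ (I(w) = w/((2*w)) = w*(1/(2*w)) = ½)
(G(3, 11) + I(T(-4)))² = (3*11 + ½)² = (33 + ½)² = (67/2)² = 4489/4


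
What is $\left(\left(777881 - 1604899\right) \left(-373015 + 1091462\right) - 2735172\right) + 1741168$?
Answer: $-594169595050$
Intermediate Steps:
$\left(\left(777881 - 1604899\right) \left(-373015 + 1091462\right) - 2735172\right) + 1741168 = \left(\left(-827018\right) 718447 - 2735172\right) + 1741168 = \left(-594168601046 - 2735172\right) + 1741168 = -594171336218 + 1741168 = -594169595050$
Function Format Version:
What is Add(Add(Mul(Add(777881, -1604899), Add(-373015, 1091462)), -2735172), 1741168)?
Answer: -594169595050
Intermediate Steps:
Add(Add(Mul(Add(777881, -1604899), Add(-373015, 1091462)), -2735172), 1741168) = Add(Add(Mul(-827018, 718447), -2735172), 1741168) = Add(Add(-594168601046, -2735172), 1741168) = Add(-594171336218, 1741168) = -594169595050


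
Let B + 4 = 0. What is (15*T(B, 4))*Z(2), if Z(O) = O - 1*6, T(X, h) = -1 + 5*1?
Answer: -240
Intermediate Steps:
B = -4 (B = -4 + 0 = -4)
T(X, h) = 4 (T(X, h) = -1 + 5 = 4)
Z(O) = -6 + O (Z(O) = O - 6 = -6 + O)
(15*T(B, 4))*Z(2) = (15*4)*(-6 + 2) = 60*(-4) = -240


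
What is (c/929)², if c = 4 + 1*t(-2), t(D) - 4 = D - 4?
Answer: 4/863041 ≈ 4.6348e-6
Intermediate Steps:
t(D) = D (t(D) = 4 + (D - 4) = 4 + (-4 + D) = D)
c = 2 (c = 4 + 1*(-2) = 4 - 2 = 2)
(c/929)² = (2/929)² = 4/863041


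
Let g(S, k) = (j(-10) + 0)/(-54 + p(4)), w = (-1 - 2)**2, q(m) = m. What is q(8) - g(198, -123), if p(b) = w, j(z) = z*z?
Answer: 92/9 ≈ 10.222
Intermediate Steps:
j(z) = z**2
w = 9 (w = (-3)**2 = 9)
p(b) = 9
g(S, k) = -20/9 (g(S, k) = ((-10)**2 + 0)/(-54 + 9) = (100 + 0)/(-45) = 100*(-1/45) = -20/9)
q(8) - g(198, -123) = 8 - 1*(-20/9) = 8 + 20/9 = 92/9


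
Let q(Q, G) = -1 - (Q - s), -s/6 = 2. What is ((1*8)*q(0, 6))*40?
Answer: -4160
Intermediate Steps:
s = -12 (s = -6*2 = -12)
q(Q, G) = -13 - Q (q(Q, G) = -1 - (Q - 1*(-12)) = -1 - (Q + 12) = -1 - (12 + Q) = -1 + (-12 - Q) = -13 - Q)
((1*8)*q(0, 6))*40 = ((1*8)*(-13 - 1*0))*40 = (8*(-13 + 0))*40 = (8*(-13))*40 = -104*40 = -4160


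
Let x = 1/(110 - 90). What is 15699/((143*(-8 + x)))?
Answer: -104660/7579 ≈ -13.809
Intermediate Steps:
x = 1/20 ≈ 0.050000
15699/((143*(-8 + x))) = 15699/((143*(-8 + 1/20))) = 15699/((143*(-159/20))) = 15699/(-22737/20) = 15699*(-20/22737) = -104660/7579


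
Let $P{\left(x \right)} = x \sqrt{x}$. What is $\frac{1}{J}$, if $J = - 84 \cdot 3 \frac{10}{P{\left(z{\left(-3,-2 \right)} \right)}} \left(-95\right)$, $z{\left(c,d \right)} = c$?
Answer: $- \frac{i \sqrt{3}}{79800} \approx - 2.1705 \cdot 10^{-5} i$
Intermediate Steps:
$P{\left(x \right)} = x^{\frac{3}{2}}$
$J = 26600 i \sqrt{3}$ ($J = - 84 \cdot 3 \frac{10}{\left(-3\right)^{\frac{3}{2}}} \left(-95\right) = - 84 \cdot 3 \frac{10}{\left(-3\right) i \sqrt{3}} \left(-95\right) = - 84 \cdot 3 \cdot 10 \frac{i \sqrt{3}}{9} \left(-95\right) = - 84 \cdot 3 \frac{10 i \sqrt{3}}{9} \left(-95\right) = - 84 \frac{10 i \sqrt{3}}{3} \left(-95\right) = - 280 i \sqrt{3} \left(-95\right) = 26600 i \sqrt{3} \approx 46073.0 i$)
$\frac{1}{J} = \frac{1}{26600 i \sqrt{3}} = - \frac{i \sqrt{3}}{79800}$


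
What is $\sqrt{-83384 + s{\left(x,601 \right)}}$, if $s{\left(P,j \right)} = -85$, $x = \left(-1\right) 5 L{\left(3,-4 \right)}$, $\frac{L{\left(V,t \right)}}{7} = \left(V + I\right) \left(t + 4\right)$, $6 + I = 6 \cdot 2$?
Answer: $i \sqrt{83469} \approx 288.91 i$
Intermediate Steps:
$I = 6$ ($I = -6 + 6 \cdot 2 = -6 + 12 = 6$)
$L{\left(V,t \right)} = 7 \left(4 + t\right) \left(6 + V\right)$ ($L{\left(V,t \right)} = 7 \left(V + 6\right) \left(t + 4\right) = 7 \left(6 + V\right) \left(4 + t\right) = 7 \left(4 + t\right) \left(6 + V\right)$)
$x = 0$ ($x = \left(-1\right) 5 \left(168 + 28 \cdot 3 + 42 \left(-4\right) + 7 \cdot 3 \left(-4\right)\right) = - 5 \left(168 + 84 - 168 - 84\right) = \left(-5\right) 0 = 0$)
$\sqrt{-83384 + s{\left(x,601 \right)}} = \sqrt{-83384 - 85} = \sqrt{-83469} = i \sqrt{83469}$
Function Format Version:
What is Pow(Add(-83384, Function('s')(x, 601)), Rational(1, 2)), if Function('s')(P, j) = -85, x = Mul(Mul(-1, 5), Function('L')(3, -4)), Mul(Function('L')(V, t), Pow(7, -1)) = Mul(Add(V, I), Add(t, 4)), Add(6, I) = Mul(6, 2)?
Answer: Mul(I, Pow(83469, Rational(1, 2))) ≈ Mul(288.91, I)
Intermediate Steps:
I = 6 (I = Add(-6, Mul(6, 2)) = Add(-6, 12) = 6)
Function('L')(V, t) = Mul(7, Add(4, t), Add(6, V)) (Function('L')(V, t) = Mul(7, Mul(Add(V, 6), Add(t, 4))) = Mul(7, Mul(Add(6, V), Add(4, t))) = Mul(7, Mul(Add(4, t), Add(6, V))) = Mul(7, Add(4, t), Add(6, V)))
x = 0 (x = Mul(Mul(-1, 5), Add(168, Mul(28, 3), Mul(42, -4), Mul(7, 3, -4))) = Mul(-5, Add(168, 84, -168, -84)) = Mul(-5, 0) = 0)
Pow(Add(-83384, Function('s')(x, 601)), Rational(1, 2)) = Pow(Add(-83384, -85), Rational(1, 2)) = Pow(-83469, Rational(1, 2)) = Mul(I, Pow(83469, Rational(1, 2)))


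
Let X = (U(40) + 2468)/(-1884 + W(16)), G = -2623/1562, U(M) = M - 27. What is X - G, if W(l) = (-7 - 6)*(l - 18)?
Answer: 249553/725549 ≈ 0.34395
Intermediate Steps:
W(l) = 234 - 13*l (W(l) = -13*(-18 + l) = 234 - 13*l)
U(M) = -27 + M
G = -2623/1562 (G = -2623*1/1562 = -2623/1562 ≈ -1.6793)
X = -2481/1858 (X = ((-27 + 40) + 2468)/(-1884 + (234 - 13*16)) = (13 + 2468)/(-1884 + (234 - 208)) = 2481/(-1884 + 26) = 2481/(-1858) = 2481*(-1/1858) = -2481/1858 ≈ -1.3353)
X - G = -2481/1858 - 1*(-2623/1562) = -2481/1858 + 2623/1562 = 249553/725549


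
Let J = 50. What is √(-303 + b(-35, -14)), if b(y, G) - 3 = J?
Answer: 5*I*√10 ≈ 15.811*I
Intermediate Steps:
b(y, G) = 53 (b(y, G) = 3 + 50 = 53)
√(-303 + b(-35, -14)) = √(-303 + 53) = √(-250) = 5*I*√10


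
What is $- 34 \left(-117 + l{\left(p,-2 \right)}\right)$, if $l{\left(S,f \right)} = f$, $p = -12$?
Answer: $4046$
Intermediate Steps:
$- 34 \left(-117 + l{\left(p,-2 \right)}\right) = - 34 \left(-117 - 2\right) = \left(-34\right) \left(-119\right) = 4046$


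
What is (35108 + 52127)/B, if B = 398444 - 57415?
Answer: 87235/341029 ≈ 0.25580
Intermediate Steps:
B = 341029
(35108 + 52127)/B = (35108 + 52127)/341029 = 87235*(1/341029) = 87235/341029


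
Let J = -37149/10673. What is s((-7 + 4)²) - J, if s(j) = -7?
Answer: -37562/10673 ≈ -3.5193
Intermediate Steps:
J = -37149/10673 (J = -37149*1/10673 = -37149/10673 ≈ -3.4807)
s((-7 + 4)²) - J = -7 - 1*(-37149/10673) = -7 + 37149/10673 = -37562/10673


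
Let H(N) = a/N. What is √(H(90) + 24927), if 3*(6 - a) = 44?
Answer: 2*√12619245/45 ≈ 157.88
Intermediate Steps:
a = -26/3 (a = 6 - ⅓*44 = 6 - 44/3 = -26/3 ≈ -8.6667)
H(N) = -26/(3*N)
√(H(90) + 24927) = √(-26/3/90 + 24927) = √(-26/3*1/90 + 24927) = √(-13/135 + 24927) = √(3365132/135) = 2*√12619245/45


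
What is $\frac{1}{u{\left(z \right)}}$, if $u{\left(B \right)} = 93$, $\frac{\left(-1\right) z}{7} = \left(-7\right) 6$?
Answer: $\frac{1}{93} \approx 0.010753$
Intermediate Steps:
$z = 294$ ($z = - 7 \left(\left(-7\right) 6\right) = \left(-7\right) \left(-42\right) = 294$)
$\frac{1}{u{\left(z \right)}} = \frac{1}{93}$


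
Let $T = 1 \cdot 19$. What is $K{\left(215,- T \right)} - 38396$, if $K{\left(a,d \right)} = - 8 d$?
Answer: $-38244$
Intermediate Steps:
$T = 19$
$K{\left(215,- T \right)} - 38396 = - 8 \left(\left(-1\right) 19\right) - 38396 = \left(-8\right) \left(-19\right) - 38396 = 152 - 38396 = -38244$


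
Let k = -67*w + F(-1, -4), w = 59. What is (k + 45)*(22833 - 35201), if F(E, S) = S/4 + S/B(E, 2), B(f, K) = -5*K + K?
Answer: 48340328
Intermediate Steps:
B(f, K) = -4*K
F(E, S) = S/8 (F(E, S) = S/4 + S/((-4*2)) = S*(¼) + S/(-8) = S/4 + S*(-⅛) = S/4 - S/8 = S/8)
k = -7907/2 (k = -67*59 + (⅛)*(-4) = -3953 - ½ = -7907/2 ≈ -3953.5)
(k + 45)*(22833 - 35201) = (-7907/2 + 45)*(22833 - 35201) = -7817/2*(-12368) = 48340328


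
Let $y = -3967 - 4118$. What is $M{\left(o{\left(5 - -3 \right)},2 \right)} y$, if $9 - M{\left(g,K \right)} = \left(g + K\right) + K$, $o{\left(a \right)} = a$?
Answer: $24255$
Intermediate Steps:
$y = -8085$
$M{\left(g,K \right)} = 9 - g - 2 K$ ($M{\left(g,K \right)} = 9 - \left(\left(g + K\right) + K\right) = 9 - \left(\left(K + g\right) + K\right) = 9 - \left(g + 2 K\right) = 9 - g - 2 K$)
$M{\left(o{\left(5 - -3 \right)},2 \right)} y = \left(9 - \left(5 - -3\right) - 4\right) \left(-8085\right) = \left(9 - \left(5 + 3\right) - 4\right) \left(-8085\right) = \left(9 - 8 - 4\right) \left(-8085\right) = \left(-3\right) \left(-8085\right) = 24255$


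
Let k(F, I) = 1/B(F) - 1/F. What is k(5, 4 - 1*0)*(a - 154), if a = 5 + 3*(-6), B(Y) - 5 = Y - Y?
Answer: 0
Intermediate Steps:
B(Y) = 5 (B(Y) = 5 + (Y - Y) = 5 + 0 = 5)
k(F, I) = ⅕ - 1/F (k(F, I) = 1/5 - 1/F = 1*(⅕) - 1/F = ⅕ - 1/F)
a = -13 (a = 5 - 18 = -13)
k(5, 4 - 1*0)*(a - 154) = ((⅕)*(-5 + 5)/5)*(-13 - 154) = ((⅕)*(⅕)*0)*(-167) = 0*(-167) = 0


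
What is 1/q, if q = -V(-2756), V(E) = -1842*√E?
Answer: -I*√689/2538276 ≈ -1.0341e-5*I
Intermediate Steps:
q = 3684*I*√689 (q = -(-1842)*√(-2756) = -(-1842)*2*I*√689 = -(-3684)*I*√689 = 3684*I*√689 ≈ 96701.0*I)
1/q = 1/(3684*I*√689) = -I*√689/2538276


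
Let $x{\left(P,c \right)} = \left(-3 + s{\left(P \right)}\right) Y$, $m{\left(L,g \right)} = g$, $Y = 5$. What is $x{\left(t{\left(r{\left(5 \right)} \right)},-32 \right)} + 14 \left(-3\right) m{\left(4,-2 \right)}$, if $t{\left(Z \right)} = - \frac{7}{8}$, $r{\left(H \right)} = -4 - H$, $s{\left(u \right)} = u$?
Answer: $\frac{517}{8} \approx 64.625$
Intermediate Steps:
$t{\left(Z \right)} = - \frac{7}{8}$ ($t{\left(Z \right)} = \left(-7\right) \frac{1}{8} = - \frac{7}{8}$)
$x{\left(P,c \right)} = -15 + 5 P$ ($x{\left(P,c \right)} = \left(-3 + P\right) 5 = -15 + 5 P$)
$x{\left(t{\left(r{\left(5 \right)} \right)},-32 \right)} + 14 \left(-3\right) m{\left(4,-2 \right)} = \left(-15 + 5 \left(- \frac{7}{8}\right)\right) + 14 \left(-3\right) \left(-2\right) = \left(-15 - \frac{35}{8}\right) - -84 = - \frac{155}{8} + 84 = \frac{517}{8}$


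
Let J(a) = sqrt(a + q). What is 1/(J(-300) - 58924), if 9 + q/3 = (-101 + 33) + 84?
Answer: -58924/3472038055 - 3*I*sqrt(31)/3472038055 ≈ -1.6971e-5 - 4.8108e-9*I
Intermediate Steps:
q = 21 (q = -27 + 3*((-101 + 33) + 84) = -27 + 3*(-68 + 84) = -27 + 3*16 = -27 + 48 = 21)
J(a) = sqrt(21 + a) (J(a) = sqrt(a + 21) = sqrt(21 + a))
1/(J(-300) - 58924) = 1/(sqrt(21 - 300) - 58924) = 1/(sqrt(-279) - 58924) = 1/(3*I*sqrt(31) - 58924) = 1/(-58924 + 3*I*sqrt(31))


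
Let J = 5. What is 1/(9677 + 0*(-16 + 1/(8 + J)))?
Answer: 1/9677 ≈ 0.00010334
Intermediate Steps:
1/(9677 + 0*(-16 + 1/(8 + J))) = 1/(9677 + 0*(-16 + 1/(8 + 5))) = 1/(9677 + 0*(-16 + 1/13)) = 1/(9677 + 0*(-207/13)) = 1/(9677 + 0) = 1/9677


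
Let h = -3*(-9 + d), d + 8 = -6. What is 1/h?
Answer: 1/69 ≈ 0.014493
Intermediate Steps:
d = -14 (d = -8 - 6 = -14)
h = 69 (h = -3*(-9 - 14) = -3*(-23) = 69)
1/h = 1/69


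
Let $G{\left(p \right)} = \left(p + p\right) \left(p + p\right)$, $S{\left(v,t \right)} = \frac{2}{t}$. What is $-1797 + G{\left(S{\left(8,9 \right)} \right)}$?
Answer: $- \frac{145541}{81} \approx -1796.8$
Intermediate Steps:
$G{\left(p \right)} = 4 p^{2}$ ($G{\left(p \right)} = 2 p 2 p = 4 p^{2}$)
$-1797 + G{\left(S{\left(8,9 \right)} \right)} = -1797 + 4 \left(\frac{2}{9}\right)^{2} = -1797 + 4 \cdot \frac{4}{81} = -1797 + \frac{16}{81} = - \frac{145541}{81}$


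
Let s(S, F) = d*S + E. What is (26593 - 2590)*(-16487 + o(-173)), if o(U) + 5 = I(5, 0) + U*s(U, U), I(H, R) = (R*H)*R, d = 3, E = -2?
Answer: 1767604923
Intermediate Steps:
I(H, R) = H*R² (I(H, R) = (H*R)*R = H*R²)
s(S, F) = -2 + 3*S (s(S, F) = 3*S - 2 = -2 + 3*S)
o(U) = -5 + U*(-2 + 3*U) (o(U) = -5 + (5*0² + U*(-2 + 3*U)) = -5 + (5*0 + U*(-2 + 3*U)) = -5 + (0 + U*(-2 + 3*U)) = -5 + U*(-2 + 3*U))
(26593 - 2590)*(-16487 + o(-173)) = (26593 - 2590)*(-16487 + (-5 - 173*(-2 + 3*(-173)))) = 24003*(-16487 + (-5 - 173*(-2 - 519))) = 24003*(-16487 + (-5 - 173*(-521))) = 24003*(-16487 + (-5 + 90133)) = 24003*(-16487 + 90128) = 24003*73641 = 1767604923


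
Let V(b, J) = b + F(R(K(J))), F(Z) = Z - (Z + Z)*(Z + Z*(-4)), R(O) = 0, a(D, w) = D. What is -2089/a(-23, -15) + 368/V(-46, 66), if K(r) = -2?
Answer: 1905/23 ≈ 82.826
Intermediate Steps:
F(Z) = Z + 6*Z**2 (F(Z) = Z - 2*Z*(Z - 4*Z) = Z - 2*Z*(-3*Z) = Z - (-6)*Z**2 = Z + 6*Z**2)
V(b, J) = b (V(b, J) = b + 0*(1 + 6*0) = b + 0*(1 + 0) = b + 0*1 = b + 0 = b)
-2089/a(-23, -15) + 368/V(-46, 66) = -2089/(-23) + 368/(-46) = -2089*(-1/23) + 368*(-1/46) = 2089/23 - 8 = 1905/23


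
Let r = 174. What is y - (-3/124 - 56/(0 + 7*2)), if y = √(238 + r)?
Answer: 499/124 + 2*√103 ≈ 24.322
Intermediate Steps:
y = 2*√103 (y = √(238 + 174) = √412 = 2*√103 ≈ 20.298)
y - (-3/124 - 56/(0 + 7*2)) = 2*√103 - (-3/124 - 56/(0 + 7*2)) = 2*√103 - (-3*1/124 - 56/(0 + 14)) = 2*√103 - (-3/124 - 56/14) = 2*√103 - (-3/124 - 56*1/14) = 2*√103 - (-3/124 - 4) = 2*√103 - 1*(-499/124) = 2*√103 + 499/124 = 499/124 + 2*√103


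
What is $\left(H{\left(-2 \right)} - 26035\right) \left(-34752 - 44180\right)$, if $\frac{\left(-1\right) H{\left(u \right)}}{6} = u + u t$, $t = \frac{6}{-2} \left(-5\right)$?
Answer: $2039839676$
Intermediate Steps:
$t = 15$ ($t = 6 \left(- \frac{1}{2}\right) \left(-5\right) = \left(-3\right) \left(-5\right) = 15$)
$H{\left(u \right)} = - 96 u$ ($H{\left(u \right)} = - 6 \left(u + u 15\right) = - 6 \left(u + 15 u\right) = - 6 \cdot 16 u = - 96 u$)
$\left(H{\left(-2 \right)} - 26035\right) \left(-34752 - 44180\right) = \left(\left(-96\right) \left(-2\right) - 26035\right) \left(-34752 - 44180\right) = \left(192 - 26035\right) \left(-78932\right) = \left(-25843\right) \left(-78932\right) = 2039839676$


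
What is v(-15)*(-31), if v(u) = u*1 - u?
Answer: 0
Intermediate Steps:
v(u) = 0 (v(u) = u - u = 0)
v(-15)*(-31) = 0*(-31) = 0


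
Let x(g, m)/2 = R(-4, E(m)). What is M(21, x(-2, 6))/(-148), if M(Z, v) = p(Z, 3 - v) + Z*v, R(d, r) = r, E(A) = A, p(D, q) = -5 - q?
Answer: -64/37 ≈ -1.7297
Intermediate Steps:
x(g, m) = 2*m
M(Z, v) = -8 + v + Z*v (M(Z, v) = (-5 - (3 - v)) + Z*v = (-5 + (-3 + v)) + Z*v = (-8 + v) + Z*v = -8 + v + Z*v)
M(21, x(-2, 6))/(-148) = (-8 + 2*6 + 21*(2*6))/(-148) = (-8 + 12 + 21*12)*(-1/148) = (-8 + 12 + 252)*(-1/148) = 256*(-1/148) = -64/37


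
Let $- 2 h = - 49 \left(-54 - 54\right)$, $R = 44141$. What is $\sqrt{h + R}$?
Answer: $\sqrt{41495} \approx 203.7$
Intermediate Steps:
$h = -2646$ ($h = - \frac{\left(-49\right) \left(-54 - 54\right)}{2} = - \frac{\left(-49\right) \left(-108\right)}{2} = \left(- \frac{1}{2}\right) 5292 = -2646$)
$\sqrt{h + R} = \sqrt{-2646 + 44141} = \sqrt{41495}$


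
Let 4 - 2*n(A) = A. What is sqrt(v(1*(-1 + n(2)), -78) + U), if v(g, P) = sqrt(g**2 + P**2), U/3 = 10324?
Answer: 15*sqrt(138) ≈ 176.21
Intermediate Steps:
U = 30972 (U = 3*10324 = 30972)
n(A) = 2 - A/2
v(g, P) = sqrt(P**2 + g**2)
sqrt(v(1*(-1 + n(2)), -78) + U) = sqrt(sqrt((-78)**2 + (1*(-1 + (2 - 1/2*2)))**2) + 30972) = sqrt(sqrt(6084 + (1*(-1 + (2 - 1)))**2) + 30972) = sqrt(sqrt(6084 + (1*(-1 + 1))**2) + 30972) = sqrt(sqrt(6084 + (1*0)**2) + 30972) = sqrt(sqrt(6084 + 0**2) + 30972) = sqrt(sqrt(6084 + 0) + 30972) = sqrt(sqrt(6084) + 30972) = sqrt(78 + 30972) = sqrt(31050) = 15*sqrt(138)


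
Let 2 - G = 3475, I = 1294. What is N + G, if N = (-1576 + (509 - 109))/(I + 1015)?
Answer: -8020333/2309 ≈ -3473.5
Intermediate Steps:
G = -3473 (G = 2 - 1*3475 = 2 - 3475 = -3473)
N = -1176/2309 (N = (-1576 + (509 - 109))/(1294 + 1015) = (-1576 + 400)/2309 = -1176*1/2309 = -1176/2309 ≈ -0.50931)
N + G = -1176/2309 - 3473 = -8020333/2309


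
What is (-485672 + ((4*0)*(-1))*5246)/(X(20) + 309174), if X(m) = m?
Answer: -242836/154597 ≈ -1.5708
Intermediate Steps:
(-485672 + ((4*0)*(-1))*5246)/(X(20) + 309174) = (-485672 + ((4*0)*(-1))*5246)/(20 + 309174) = (-485672 + (0*(-1))*5246)/309194 = (-485672 + 0*5246)*(1/309194) = (-485672 + 0)*(1/309194) = -485672*1/309194 = -242836/154597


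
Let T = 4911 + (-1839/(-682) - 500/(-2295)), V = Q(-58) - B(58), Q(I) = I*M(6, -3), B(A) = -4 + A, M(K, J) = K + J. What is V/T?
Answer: -3756456/80960101 ≈ -0.046399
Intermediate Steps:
M(K, J) = J + K
Q(I) = 3*I (Q(I) = I*(-3 + 6) = I*3 = 3*I)
V = -228 (V = 3*(-58) - (-4 + 58) = -174 - 1*54 = -174 - 54 = -228)
T = 1538241919/313038 (T = 4911 + (-1839*(-1/682) - 500*(-1/2295)) = 4911 + (1839/682 + 100/459) = 4911 + 912301/313038 = 1538241919/313038 ≈ 4913.9)
V/T = -228/1538241919/313038 = -228*313038/1538241919 = -3756456/80960101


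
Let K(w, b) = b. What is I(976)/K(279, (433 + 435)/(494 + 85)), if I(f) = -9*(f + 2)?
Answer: -2548179/434 ≈ -5871.4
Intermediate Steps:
I(f) = -18 - 9*f (I(f) = -9*(2 + f) = -18 - 9*f)
I(976)/K(279, (433 + 435)/(494 + 85)) = (-18 - 9*976)/(((433 + 435)/(494 + 85))) = (-18 - 8784)/((868/579)) = -8802/(868*(1/579)) = -8802/868/579 = -8802*579/868 = -2548179/434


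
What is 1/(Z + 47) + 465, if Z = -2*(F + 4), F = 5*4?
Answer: 464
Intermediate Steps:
F = 20
Z = -48 (Z = -2*(20 + 4) = -2*24 = -48)
1/(Z + 47) + 465 = 1/(-48 + 47) + 465 = 1/(-1) + 465 = -1 + 465 = 464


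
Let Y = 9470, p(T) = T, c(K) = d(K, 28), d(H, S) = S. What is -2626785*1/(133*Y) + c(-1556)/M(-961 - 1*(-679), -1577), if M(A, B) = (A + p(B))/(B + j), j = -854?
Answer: 16153673/467818 ≈ 34.530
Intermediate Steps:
c(K) = 28
M(A, B) = (A + B)/(-854 + B) (M(A, B) = (A + B)/(B - 854) = (A + B)/(-854 + B))
-2626785*1/(133*Y) + c(-1556)/M(-961 - 1*(-679), -1577) = -2626785/(133*9470) + 28/((((-961 - 1*(-679)) - 1577)/(-854 - 1577))) = -2626785/1259510 + 28/((((-961 + 679) - 1577)/(-2431))) = -2626785*1/1259510 + 28/((-(-282 - 1577)/2431)) = -75051/35986 + 28/((-1/2431*(-1859))) = -75051/35986 + 28/(13/17) = -75051/35986 + 28*(17/13) = -75051/35986 + 476/13 = 16153673/467818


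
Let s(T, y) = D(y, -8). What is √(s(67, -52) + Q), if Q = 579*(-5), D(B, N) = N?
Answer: I*√2903 ≈ 53.88*I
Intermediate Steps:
s(T, y) = -8
Q = -2895
√(s(67, -52) + Q) = √(-8 - 2895) = √(-2903) = I*√2903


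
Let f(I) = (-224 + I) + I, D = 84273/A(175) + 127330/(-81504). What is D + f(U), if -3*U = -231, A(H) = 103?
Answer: 3133913881/4197456 ≈ 746.62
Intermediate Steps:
D = 3427735801/4197456 (D = 84273/103 + 127330/(-81504) = 84273*(1/103) + 127330*(-1/81504) = 84273/103 - 63665/40752 = 3427735801/4197456 ≈ 816.62)
U = 77 (U = -1/3*(-231) = 77)
f(I) = -224 + 2*I
D + f(U) = 3427735801/4197456 + (-224 + 2*77) = 3427735801/4197456 + (-224 + 154) = 3427735801/4197456 - 70 = 3133913881/4197456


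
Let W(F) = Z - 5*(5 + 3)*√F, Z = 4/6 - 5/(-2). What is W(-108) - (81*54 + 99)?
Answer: -26819/6 - 240*I*√3 ≈ -4469.8 - 415.69*I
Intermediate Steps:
Z = 19/6 (Z = 4*(⅙) - 5*(-½) = ⅔ + 5/2 = 19/6 ≈ 3.1667)
W(F) = 19/6 - 40*√F (W(F) = 19/6 - 5*(5 + 3)*√F = 19/6 - 40*√F)
W(-108) - (81*54 + 99) = (19/6 - 240*I*√3) - (81*54 + 99) = (19/6 - 240*I*√3) - (4374 + 99) = (19/6 - 240*I*√3) - 1*4473 = (19/6 - 240*I*√3) - 4473 = -26819/6 - 240*I*√3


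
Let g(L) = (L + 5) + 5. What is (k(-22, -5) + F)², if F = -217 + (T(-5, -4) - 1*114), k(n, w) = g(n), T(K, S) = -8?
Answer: 123201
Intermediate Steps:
g(L) = 10 + L (g(L) = (5 + L) + 5 = 10 + L)
k(n, w) = 10 + n
F = -339 (F = -217 + (-8 - 1*114) = -217 + (-8 - 114) = -217 - 122 = -339)
(k(-22, -5) + F)² = ((10 - 22) - 339)² = (-12 - 339)² = (-351)² = 123201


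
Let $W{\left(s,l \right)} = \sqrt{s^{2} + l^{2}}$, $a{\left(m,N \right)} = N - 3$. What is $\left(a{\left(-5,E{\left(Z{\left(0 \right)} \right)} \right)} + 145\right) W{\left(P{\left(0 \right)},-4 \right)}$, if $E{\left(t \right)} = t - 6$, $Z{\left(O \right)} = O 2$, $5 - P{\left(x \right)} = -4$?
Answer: $136 \sqrt{97} \approx 1339.4$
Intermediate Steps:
$P{\left(x \right)} = 9$ ($P{\left(x \right)} = 5 - -4 = 5 + 4 = 9$)
$Z{\left(O \right)} = 2 O$
$E{\left(t \right)} = -6 + t$ ($E{\left(t \right)} = t - 6 = -6 + t$)
$a{\left(m,N \right)} = -3 + N$
$W{\left(s,l \right)} = \sqrt{l^{2} + s^{2}}$
$\left(a{\left(-5,E{\left(Z{\left(0 \right)} \right)} \right)} + 145\right) W{\left(P{\left(0 \right)},-4 \right)} = \left(\left(-3 + \left(-6 + 2 \cdot 0\right)\right) + 145\right) \sqrt{\left(-4\right)^{2} + 9^{2}} = \left(\left(-3 + \left(-6 + 0\right)\right) + 145\right) \sqrt{16 + 81} = \left(\left(-3 - 6\right) + 145\right) \sqrt{97} = \left(-9 + 145\right) \sqrt{97} = 136 \sqrt{97}$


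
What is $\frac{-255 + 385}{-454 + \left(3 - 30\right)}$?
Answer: $- \frac{10}{37} \approx -0.27027$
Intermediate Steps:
$\frac{-255 + 385}{-454 + \left(3 - 30\right)} = \frac{130}{-454 + \left(3 - 30\right)} = \frac{130}{-454 - 27} = \frac{130}{-481} = 130 \left(- \frac{1}{481}\right) = - \frac{10}{37}$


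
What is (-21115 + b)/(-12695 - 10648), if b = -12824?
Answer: 11313/7781 ≈ 1.4539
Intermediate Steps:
(-21115 + b)/(-12695 - 10648) = (-21115 - 12824)/(-12695 - 10648) = -33939/(-23343) = -33939*(-1/23343) = 11313/7781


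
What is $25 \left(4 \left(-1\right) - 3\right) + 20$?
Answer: $-155$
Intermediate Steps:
$25 \left(4 \left(-1\right) - 3\right) + 20 = 25 \left(-4 - 3\right) + 20 = 25 \left(-7\right) + 20 = -175 + 20 = -155$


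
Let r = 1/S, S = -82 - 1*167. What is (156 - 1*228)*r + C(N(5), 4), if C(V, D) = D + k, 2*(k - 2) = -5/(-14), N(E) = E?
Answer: 15031/2324 ≈ 6.4677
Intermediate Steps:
k = 61/28 (k = 2 + (-5/(-14))/2 = 2 + (-5*(-1/14))/2 = 2 + (½)*(5/14) = 2 + 5/28 = 61/28 ≈ 2.1786)
C(V, D) = 61/28 + D (C(V, D) = D + 61/28 = 61/28 + D)
S = -249 (S = -82 - 167 = -249)
r = -1/249 (r = 1/(-249) = -1/249 ≈ -0.0040161)
(156 - 1*228)*r + C(N(5), 4) = (156 - 1*228)*(-1/249) + (61/28 + 4) = (156 - 228)*(-1/249) + 173/28 = -72*(-1/249) + 173/28 = 24/83 + 173/28 = 15031/2324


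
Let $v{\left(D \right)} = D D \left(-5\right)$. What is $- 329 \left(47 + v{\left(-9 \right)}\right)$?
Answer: $117782$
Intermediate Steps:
$v{\left(D \right)} = - 5 D^{2}$ ($v{\left(D \right)} = D^{2} \left(-5\right) = - 5 D^{2}$)
$- 329 \left(47 + v{\left(-9 \right)}\right) = - 329 \left(47 - 5 \left(-9\right)^{2}\right) = - 329 \left(47 - 405\right) = \left(-329\right) \left(-358\right) = 117782$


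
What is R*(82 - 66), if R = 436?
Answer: 6976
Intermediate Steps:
R*(82 - 66) = 436*(82 - 66) = 436*16 = 6976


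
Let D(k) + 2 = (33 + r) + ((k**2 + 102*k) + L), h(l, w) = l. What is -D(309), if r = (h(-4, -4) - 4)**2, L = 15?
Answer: -127109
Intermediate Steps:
r = 64 (r = (-4 - 4)**2 = (-8)**2 = 64)
D(k) = 110 + k**2 + 102*k (D(k) = -2 + ((33 + 64) + ((k**2 + 102*k) + 15)) = -2 + (97 + (15 + k**2 + 102*k)) = -2 + (112 + k**2 + 102*k) = 110 + k**2 + 102*k)
-D(309) = -(110 + 309**2 + 102*309) = -(110 + 95481 + 31518) = -1*127109 = -127109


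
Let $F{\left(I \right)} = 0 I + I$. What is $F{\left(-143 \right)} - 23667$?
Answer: $-23810$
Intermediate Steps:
$F{\left(I \right)} = I$ ($F{\left(I \right)} = 0 + I = I$)
$F{\left(-143 \right)} - 23667 = -143 - 23667 = -23810$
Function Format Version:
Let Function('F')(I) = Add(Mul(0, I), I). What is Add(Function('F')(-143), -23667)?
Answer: -23810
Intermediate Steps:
Function('F')(I) = I (Function('F')(I) = Add(0, I) = I)
Add(Function('F')(-143), -23667) = Add(-143, -23667) = -23810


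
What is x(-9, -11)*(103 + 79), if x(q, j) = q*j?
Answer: 18018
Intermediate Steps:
x(q, j) = j*q
x(-9, -11)*(103 + 79) = (-11*(-9))*(103 + 79) = 99*182 = 18018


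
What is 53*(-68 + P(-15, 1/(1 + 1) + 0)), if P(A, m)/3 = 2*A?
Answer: -8374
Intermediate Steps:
P(A, m) = 6*A (P(A, m) = 3*(2*A) = 6*A)
53*(-68 + P(-15, 1/(1 + 1) + 0)) = 53*(-68 + 6*(-15)) = 53*(-68 - 90) = 53*(-158) = -8374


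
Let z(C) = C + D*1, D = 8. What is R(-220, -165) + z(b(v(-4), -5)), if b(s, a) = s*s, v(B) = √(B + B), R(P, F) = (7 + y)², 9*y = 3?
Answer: 484/9 ≈ 53.778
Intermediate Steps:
y = ⅓ (y = (⅑)*3 = ⅓ ≈ 0.33333)
R(P, F) = 484/9 (R(P, F) = (7 + ⅓)² = (22/3)² = 484/9)
v(B) = √2*√B (v(B) = √(2*B) = √2*√B)
b(s, a) = s²
z(C) = 8 + C (z(C) = C + 8*1 = C + 8 = 8 + C)
R(-220, -165) + z(b(v(-4), -5)) = 484/9 + (8 + (√2*√(-4))²) = 484/9 + (8 + (√2*(2*I))²) = 484/9 + (8 + (2*I*√2)²) = 484/9 + (8 - 8) = 484/9 + 0 = 484/9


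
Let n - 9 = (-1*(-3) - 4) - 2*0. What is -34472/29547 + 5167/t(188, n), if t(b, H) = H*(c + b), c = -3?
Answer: 101650789/43729560 ≈ 2.3245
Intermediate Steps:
n = 8 (n = 9 + ((-1*(-3) - 4) - 2*0) = 9 + ((3 - 4) + 0) = 9 + (-1 + 0) = 9 - 1 = 8)
t(b, H) = H*(-3 + b)
-34472/29547 + 5167/t(188, n) = -34472/29547 + 5167/((8*(-3 + 188))) = -34472*1/29547 + 5167/((8*185)) = -34472/29547 + 5167/1480 = 101650789/43729560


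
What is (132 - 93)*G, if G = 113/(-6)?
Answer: -1469/2 ≈ -734.50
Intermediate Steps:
G = -113/6 (G = 113*(-⅙) = -113/6 ≈ -18.833)
(132 - 93)*G = (132 - 93)*(-113/6) = 39*(-113/6) = -1469/2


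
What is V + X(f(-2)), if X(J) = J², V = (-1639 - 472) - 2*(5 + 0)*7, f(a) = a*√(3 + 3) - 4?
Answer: -2141 + 16*√6 ≈ -2101.8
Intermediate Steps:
f(a) = -4 + a*√6 (f(a) = a*√6 - 4 = -4 + a*√6)
V = -2181 (V = -2111 - 2*5*7 = -2111 - 10*7 = -2111 - 70 = -2181)
V + X(f(-2)) = -2181 + (-4 - 2*√6)²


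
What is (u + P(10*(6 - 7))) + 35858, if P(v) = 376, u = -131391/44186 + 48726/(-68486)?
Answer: 54818683722801/1513061198 ≈ 36230.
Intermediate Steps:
u = -5575725531/1513061198 (u = -131391*1/44186 + 48726*(-1/68486) = -131391/44186 - 24363/34243 = -5575725531/1513061198 ≈ -3.6851)
(u + P(10*(6 - 7))) + 35858 = (-5575725531/1513061198 + 376) + 35858 = 563335284917/1513061198 + 35858 = 54818683722801/1513061198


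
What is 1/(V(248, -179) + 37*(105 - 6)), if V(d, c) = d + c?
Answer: 1/3732 ≈ 0.00026795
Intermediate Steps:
V(d, c) = c + d
1/(V(248, -179) + 37*(105 - 6)) = 1/((-179 + 248) + 37*(105 - 6)) = 1/(69 + 37*99) = 1/(69 + 3663) = 1/3732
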